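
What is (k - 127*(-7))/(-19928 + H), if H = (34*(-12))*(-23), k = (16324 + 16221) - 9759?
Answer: -23675/10544 ≈ -2.2454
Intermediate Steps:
k = 22786 (k = 32545 - 9759 = 22786)
H = 9384 (H = -408*(-23) = 9384)
(k - 127*(-7))/(-19928 + H) = (22786 - 127*(-7))/(-19928 + 9384) = (22786 + 889)/(-10544) = 23675*(-1/10544) = -23675/10544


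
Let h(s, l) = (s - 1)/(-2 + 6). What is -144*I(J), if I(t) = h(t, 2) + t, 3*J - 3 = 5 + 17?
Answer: -1464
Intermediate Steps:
h(s, l) = -¼ + s/4 (h(s, l) = (-1 + s)/4 = (-1 + s)*(¼) = -¼ + s/4)
J = 25/3 (J = 1 + (5 + 17)/3 = 1 + (⅓)*22 = 1 + 22/3 = 25/3 ≈ 8.3333)
I(t) = -¼ + 5*t/4 (I(t) = (-¼ + t/4) + t = -¼ + 5*t/4)
-144*I(J) = -144*(-¼ + (5/4)*(25/3)) = -144*(-¼ + 125/12) = -144*61/6 = -1464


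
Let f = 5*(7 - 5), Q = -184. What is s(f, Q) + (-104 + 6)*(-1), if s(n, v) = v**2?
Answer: 33954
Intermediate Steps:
f = 10 (f = 5*2 = 10)
s(f, Q) + (-104 + 6)*(-1) = (-184)**2 + (-104 + 6)*(-1) = 33856 - 98*(-1) = 33856 + 98 = 33954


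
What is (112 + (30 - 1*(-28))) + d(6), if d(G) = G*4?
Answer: 194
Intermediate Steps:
d(G) = 4*G
(112 + (30 - 1*(-28))) + d(6) = (112 + (30 - 1*(-28))) + 4*6 = (112 + (30 + 28)) + 24 = (112 + 58) + 24 = 170 + 24 = 194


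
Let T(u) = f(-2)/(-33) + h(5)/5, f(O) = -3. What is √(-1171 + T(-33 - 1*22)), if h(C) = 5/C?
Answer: 13*I*√20955/55 ≈ 34.216*I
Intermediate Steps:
T(u) = 16/55 (T(u) = -3/(-33) + (5/5)/5 = -3*(-1/33) + (5*(⅕))*(⅕) = 1/11 + 1*(⅕) = 1/11 + ⅕ = 16/55)
√(-1171 + T(-33 - 1*22)) = √(-1171 + 16/55) = √(-64389/55) = 13*I*√20955/55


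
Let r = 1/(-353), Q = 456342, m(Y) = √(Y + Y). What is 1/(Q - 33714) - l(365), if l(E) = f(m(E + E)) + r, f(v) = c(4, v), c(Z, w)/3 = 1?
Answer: -447140071/149187684 ≈ -2.9972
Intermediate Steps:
c(Z, w) = 3 (c(Z, w) = 3*1 = 3)
m(Y) = √2*√Y (m(Y) = √(2*Y) = √2*√Y)
f(v) = 3
r = -1/353 ≈ -0.0028329
l(E) = 1058/353 (l(E) = 3 - 1/353 = 1058/353)
1/(Q - 33714) - l(365) = 1/(456342 - 33714) - 1*1058/353 = 1/422628 - 1058/353 = -447140071/149187684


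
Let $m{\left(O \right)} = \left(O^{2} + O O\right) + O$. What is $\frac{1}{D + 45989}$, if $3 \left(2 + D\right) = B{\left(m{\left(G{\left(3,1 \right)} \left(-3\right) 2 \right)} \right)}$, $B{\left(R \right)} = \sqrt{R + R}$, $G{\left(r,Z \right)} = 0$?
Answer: $\frac{1}{45987} \approx 2.1745 \cdot 10^{-5}$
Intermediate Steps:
$m{\left(O \right)} = O + 2 O^{2}$ ($m{\left(O \right)} = \left(O^{2} + O^{2}\right) + O = 2 O^{2} + O = O + 2 O^{2}$)
$B{\left(R \right)} = \sqrt{2} \sqrt{R}$ ($B{\left(R \right)} = \sqrt{2 R} = \sqrt{2} \sqrt{R}$)
$D = -2$ ($D = -2 + \frac{\sqrt{2} \sqrt{0 \left(-3\right) 2 \left(1 + 2 \cdot 0 \left(-3\right) 2\right)}}{3} = -2 + \frac{\sqrt{2} \sqrt{0 \cdot 2 \left(1 + 2 \cdot 0 \cdot 2\right)}}{3} = -2 + \frac{\sqrt{2} \sqrt{0 \left(1 + 2 \cdot 0\right)}}{3} = -2 + \frac{\sqrt{2} \sqrt{0 \left(1 + 0\right)}}{3} = -2 + \frac{\sqrt{2} \sqrt{0 \cdot 1}}{3} = -2 + \frac{\sqrt{2} \sqrt{0}}{3} = -2 + \frac{\sqrt{2} \cdot 0}{3} = -2 + \frac{1}{3} \cdot 0 = -2 + 0 = -2$)
$\frac{1}{D + 45989} = \frac{1}{-2 + 45989} = \frac{1}{45987}$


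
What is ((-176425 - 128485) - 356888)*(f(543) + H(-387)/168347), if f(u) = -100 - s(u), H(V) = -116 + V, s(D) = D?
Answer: 71638061067952/168347 ≈ 4.2554e+8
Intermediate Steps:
f(u) = -100 - u
((-176425 - 128485) - 356888)*(f(543) + H(-387)/168347) = ((-176425 - 128485) - 356888)*((-100 - 1*543) + (-116 - 387)/168347) = (-304910 - 356888)*((-100 - 543) - 503*1/168347) = -661798*(-643 - 503/168347) = -661798*(-108247624/168347) = 71638061067952/168347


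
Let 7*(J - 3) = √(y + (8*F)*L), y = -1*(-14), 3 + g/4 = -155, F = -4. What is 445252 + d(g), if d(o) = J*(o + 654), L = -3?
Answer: 445318 + 22*√110/7 ≈ 4.4535e+5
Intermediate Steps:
g = -632 (g = -12 + 4*(-155) = -12 - 620 = -632)
y = 14
J = 3 + √110/7 (J = 3 + √(14 + (8*(-4))*(-3))/7 = 3 + √(14 - 32*(-3))/7 = 3 + √(14 + 96)/7 = 3 + √110/7 ≈ 4.4983)
d(o) = (3 + √110/7)*(654 + o) (d(o) = (3 + √110/7)*(o + 654) = (3 + √110/7)*(654 + o))
445252 + d(g) = 445252 + (21 + √110)*(654 - 632)/7 = 445252 + (⅐)*(21 + √110)*22 = 445252 + (66 + 22*√110/7) = 445318 + 22*√110/7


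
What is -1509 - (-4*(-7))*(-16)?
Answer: -1061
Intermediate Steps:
-1509 - (-4*(-7))*(-16) = -1509 - 28*(-16) = -1509 - 1*(-448) = -1509 + 448 = -1061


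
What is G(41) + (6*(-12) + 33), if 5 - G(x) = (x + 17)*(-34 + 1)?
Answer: 1880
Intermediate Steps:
G(x) = 566 + 33*x (G(x) = 5 - (x + 17)*(-34 + 1) = 5 - (17 + x)*(-33) = 5 - (-561 - 33*x) = 5 + (561 + 33*x) = 566 + 33*x)
G(41) + (6*(-12) + 33) = (566 + 33*41) + (6*(-12) + 33) = (566 + 1353) + (-72 + 33) = 1919 - 39 = 1880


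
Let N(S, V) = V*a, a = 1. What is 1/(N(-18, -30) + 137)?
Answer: 1/107 ≈ 0.0093458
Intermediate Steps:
N(S, V) = V (N(S, V) = V*1 = V)
1/(N(-18, -30) + 137) = 1/(-30 + 137) = 1/107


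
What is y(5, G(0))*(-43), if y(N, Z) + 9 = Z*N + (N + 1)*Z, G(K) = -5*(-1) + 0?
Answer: -1978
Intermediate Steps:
G(K) = 5 (G(K) = 5 + 0 = 5)
y(N, Z) = -9 + N*Z + Z*(1 + N) (y(N, Z) = -9 + (Z*N + (N + 1)*Z) = -9 + (N*Z + (1 + N)*Z) = -9 + (N*Z + Z*(1 + N)) = -9 + N*Z + Z*(1 + N))
y(5, G(0))*(-43) = (-9 + 5 + 2*5*5)*(-43) = (-9 + 5 + 50)*(-43) = 46*(-43) = -1978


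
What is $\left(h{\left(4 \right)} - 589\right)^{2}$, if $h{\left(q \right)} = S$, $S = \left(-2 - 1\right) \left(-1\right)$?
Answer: $343396$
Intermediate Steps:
$S = 3$ ($S = \left(-3\right) \left(-1\right) = 3$)
$h{\left(q \right)} = 3$
$\left(h{\left(4 \right)} - 589\right)^{2} = \left(3 - 589\right)^{2} = \left(-586\right)^{2} = 343396$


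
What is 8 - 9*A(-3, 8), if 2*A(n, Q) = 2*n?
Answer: 35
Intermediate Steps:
A(n, Q) = n (A(n, Q) = (2*n)/2 = n)
8 - 9*A(-3, 8) = 8 - 9*(-3) = 8 + 27 = 35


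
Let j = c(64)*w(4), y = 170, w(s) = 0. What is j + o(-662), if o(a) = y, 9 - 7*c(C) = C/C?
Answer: 170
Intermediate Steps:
c(C) = 8/7 (c(C) = 9/7 - C/(7*C) = 9/7 - ⅐*1 = 9/7 - ⅐ = 8/7)
o(a) = 170
j = 0 (j = (8/7)*0 = 0)
j + o(-662) = 0 + 170 = 170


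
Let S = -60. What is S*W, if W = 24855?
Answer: -1491300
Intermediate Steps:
S*W = -60*24855 = -1491300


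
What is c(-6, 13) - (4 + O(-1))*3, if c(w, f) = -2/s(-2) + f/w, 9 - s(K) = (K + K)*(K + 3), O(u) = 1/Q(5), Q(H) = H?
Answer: -5819/390 ≈ -14.921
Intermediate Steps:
O(u) = ⅕ (O(u) = 1/5 = ⅕)
s(K) = 9 - 2*K*(3 + K) (s(K) = 9 - (K + K)*(K + 3) = 9 - 2*K*(3 + K))
c(w, f) = -2/13 + f/w (c(w, f) = -2/(9 - 6*(-2) - 2*(-2)²) + f/w = -2/(9 + 12 - 2*4) + f/w = -2/(9 + 12 - 8) + f/w = -2/13 + f/w)
c(-6, 13) - (4 + O(-1))*3 = (-2/13 + 13/(-6)) - (4 + ⅕)*3 = (-2/13 + 13*(-⅙)) - 21*3/5 = (-2/13 - 13/6) - 1*63/5 = -181/78 - 63/5 = -5819/390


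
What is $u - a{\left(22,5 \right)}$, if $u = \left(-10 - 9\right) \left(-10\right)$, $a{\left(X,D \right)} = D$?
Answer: $185$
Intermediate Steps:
$u = 190$ ($u = \left(-19\right) \left(-10\right) = 190$)
$u - a{\left(22,5 \right)} = 190 - 5 = 185$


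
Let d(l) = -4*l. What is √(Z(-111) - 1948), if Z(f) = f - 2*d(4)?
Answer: I*√2027 ≈ 45.022*I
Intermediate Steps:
Z(f) = 32 + f (Z(f) = f - (-8)*4 = f - 2*(-16) = f + 32 = 32 + f)
√(Z(-111) - 1948) = √((32 - 111) - 1948) = √(-79 - 1948) = √(-2027) = I*√2027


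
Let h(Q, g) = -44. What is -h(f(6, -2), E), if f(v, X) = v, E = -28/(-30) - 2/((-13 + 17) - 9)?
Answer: 44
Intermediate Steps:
E = 4/3 (E = -28*(-1/30) - 2/(4 - 9) = 14/15 - 2/(-5) = 14/15 - 2*(-⅕) = 14/15 + ⅖ = 4/3 ≈ 1.3333)
-h(f(6, -2), E) = -1*(-44) = 44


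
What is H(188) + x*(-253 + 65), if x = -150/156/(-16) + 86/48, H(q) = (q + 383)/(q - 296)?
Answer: -992399/2808 ≈ -353.42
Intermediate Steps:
H(q) = (383 + q)/(-296 + q)
x = 2311/1248 (x = -150*1/156*(-1/16) + 86*(1/48) = -25/26*(-1/16) + 43/24 = 25/416 + 43/24 = 2311/1248 ≈ 1.8518)
H(188) + x*(-253 + 65) = (383 + 188)/(-296 + 188) + 2311*(-253 + 65)/1248 = 571/(-108) + (2311/1248)*(-188) = -1/108*571 - 108617/312 = -571/108 - 108617/312 = -992399/2808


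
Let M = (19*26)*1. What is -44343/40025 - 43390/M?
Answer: -879295096/9886175 ≈ -88.942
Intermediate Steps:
M = 494 (M = 494*1 = 494)
-44343/40025 - 43390/M = -44343/40025 - 43390/494 = -44343*1/40025 - 43390*1/494 = -44343/40025 - 21695/247 = -879295096/9886175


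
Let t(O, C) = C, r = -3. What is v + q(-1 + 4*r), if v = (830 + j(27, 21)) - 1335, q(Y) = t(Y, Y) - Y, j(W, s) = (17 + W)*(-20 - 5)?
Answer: -1605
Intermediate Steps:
j(W, s) = -425 - 25*W (j(W, s) = (17 + W)*(-25) = -425 - 25*W)
q(Y) = 0 (q(Y) = Y - Y = 0)
v = -1605 (v = (830 + (-425 - 25*27)) - 1335 = (830 + (-425 - 675)) - 1335 = (830 - 1100) - 1335 = -270 - 1335 = -1605)
v + q(-1 + 4*r) = -1605 + 0 = -1605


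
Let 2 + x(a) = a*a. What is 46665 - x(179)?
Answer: 14626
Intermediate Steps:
x(a) = -2 + a² (x(a) = -2 + a*a = -2 + a²)
46665 - x(179) = 46665 - (-2 + 179²) = 46665 - (-2 + 32041) = 46665 - 1*32039 = 46665 - 32039 = 14626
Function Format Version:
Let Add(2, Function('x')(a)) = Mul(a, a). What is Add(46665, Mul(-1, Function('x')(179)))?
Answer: 14626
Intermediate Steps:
Function('x')(a) = Add(-2, Pow(a, 2)) (Function('x')(a) = Add(-2, Mul(a, a)) = Add(-2, Pow(a, 2)))
Add(46665, Mul(-1, Function('x')(179))) = Add(46665, Mul(-1, Add(-2, Pow(179, 2)))) = Add(46665, Mul(-1, Add(-2, 32041))) = Add(46665, Mul(-1, 32039)) = Add(46665, -32039) = 14626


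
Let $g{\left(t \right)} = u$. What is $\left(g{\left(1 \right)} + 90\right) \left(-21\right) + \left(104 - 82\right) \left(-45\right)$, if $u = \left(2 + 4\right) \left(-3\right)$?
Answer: $-2502$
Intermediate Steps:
$u = -18$ ($u = 6 \left(-3\right) = -18$)
$g{\left(t \right)} = -18$
$\left(g{\left(1 \right)} + 90\right) \left(-21\right) + \left(104 - 82\right) \left(-45\right) = \left(-18 + 90\right) \left(-21\right) + \left(104 - 82\right) \left(-45\right) = 72 \left(-21\right) + 22 \left(-45\right) = -1512 - 990 = -2502$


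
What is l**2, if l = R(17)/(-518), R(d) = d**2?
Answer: 83521/268324 ≈ 0.31127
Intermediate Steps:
l = -289/518 (l = 17**2/(-518) = 289*(-1/518) = -289/518 ≈ -0.55791)
l**2 = (-289/518)**2 = 83521/268324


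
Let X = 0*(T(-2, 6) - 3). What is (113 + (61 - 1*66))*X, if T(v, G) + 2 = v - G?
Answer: 0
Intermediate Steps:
T(v, G) = -2 + v - G (T(v, G) = -2 + (v - G) = -2 + v - G)
X = 0 (X = 0*((-2 - 2 - 1*6) - 3) = 0*((-2 - 2 - 6) - 3) = 0*(-10 - 3) = 0*(-13) = 0)
(113 + (61 - 1*66))*X = (113 + (61 - 1*66))*0 = (113 + (61 - 66))*0 = (113 - 5)*0 = 108*0 = 0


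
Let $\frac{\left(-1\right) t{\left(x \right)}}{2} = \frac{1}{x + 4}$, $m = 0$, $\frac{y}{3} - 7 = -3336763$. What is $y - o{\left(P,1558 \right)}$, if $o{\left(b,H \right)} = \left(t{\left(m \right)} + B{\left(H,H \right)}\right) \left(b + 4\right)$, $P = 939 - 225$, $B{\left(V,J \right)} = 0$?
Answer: $-10009909$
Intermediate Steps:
$y = -10010268$ ($y = 21 + 3 \left(-3336763\right) = 21 - 10010289 = -10010268$)
$t{\left(x \right)} = - \frac{2}{4 + x}$ ($t{\left(x \right)} = - \frac{2}{x + 4} = - \frac{2}{4 + x}$)
$P = 714$
$o{\left(b,H \right)} = -2 - \frac{b}{2}$ ($o{\left(b,H \right)} = \left(- \frac{2}{4 + 0} + 0\right) \left(b + 4\right) = \left(- \frac{2}{4} + 0\right) \left(4 + b\right) = \left(\left(-2\right) \frac{1}{4} + 0\right) \left(4 + b\right) = \left(- \frac{1}{2} + 0\right) \left(4 + b\right) = - \frac{4 + b}{2} = -2 - \frac{b}{2}$)
$y - o{\left(P,1558 \right)} = -10010268 - \left(-2 - 357\right) = -10010268 - -359 = -10010268 + 359 = -10009909$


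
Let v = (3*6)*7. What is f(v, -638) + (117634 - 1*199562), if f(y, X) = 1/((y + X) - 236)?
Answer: -61282145/748 ≈ -81928.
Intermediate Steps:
v = 126 (v = 18*7 = 126)
f(y, X) = 1/(-236 + X + y) (f(y, X) = 1/((X + y) - 236) = 1/(-236 + X + y))
f(v, -638) + (117634 - 1*199562) = 1/(-236 - 638 + 126) + (117634 - 1*199562) = 1/(-748) + (117634 - 199562) = -1/748 - 81928 = -61282145/748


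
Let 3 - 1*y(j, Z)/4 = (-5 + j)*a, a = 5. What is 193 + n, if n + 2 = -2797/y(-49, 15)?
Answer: 205775/1092 ≈ 188.44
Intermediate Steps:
y(j, Z) = 112 - 20*j (y(j, Z) = 12 - 4*(-5 + j)*5 = 12 - 4*(-25 + 5*j) = 12 + (100 - 20*j) = 112 - 20*j)
n = -4981/1092 (n = -2 - 2797/(112 - 20*(-49)) = -2 - 2797/(112 + 980) = -2 - 2797/1092 = -4981/1092 ≈ -4.5614)
193 + n = 193 - 4981/1092 = 205775/1092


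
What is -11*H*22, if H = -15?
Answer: 3630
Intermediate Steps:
-11*H*22 = -11*(-15)*22 = 165*22 = 3630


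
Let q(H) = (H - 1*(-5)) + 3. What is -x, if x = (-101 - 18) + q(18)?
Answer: 93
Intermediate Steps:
q(H) = 8 + H (q(H) = (H + 5) + 3 = (5 + H) + 3 = 8 + H)
x = -93 (x = (-101 - 18) + (8 + 18) = -119 + 26 = -93)
-x = -1*(-93) = 93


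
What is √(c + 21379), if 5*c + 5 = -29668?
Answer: √386110/5 ≈ 124.28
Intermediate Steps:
c = -29673/5 (c = -1 + (⅕)*(-29668) = -1 - 29668/5 = -29673/5 ≈ -5934.6)
√(c + 21379) = √(-29673/5 + 21379) = √(77222/5) = √386110/5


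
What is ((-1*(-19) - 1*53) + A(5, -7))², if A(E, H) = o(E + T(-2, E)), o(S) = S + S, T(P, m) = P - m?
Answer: 1444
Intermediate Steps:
o(S) = 2*S
A(E, H) = -4 (A(E, H) = 2*(E + (-2 - E)) = 2*(-2) = -4)
((-1*(-19) - 1*53) + A(5, -7))² = ((-1*(-19) - 1*53) - 4)² = ((19 - 53) - 4)² = (-34 - 4)² = (-38)² = 1444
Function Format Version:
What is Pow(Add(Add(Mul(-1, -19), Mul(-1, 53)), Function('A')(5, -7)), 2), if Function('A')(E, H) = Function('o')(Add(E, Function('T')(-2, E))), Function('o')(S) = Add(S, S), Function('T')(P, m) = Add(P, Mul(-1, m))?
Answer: 1444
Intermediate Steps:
Function('o')(S) = Mul(2, S)
Function('A')(E, H) = -4 (Function('A')(E, H) = Mul(2, Add(E, Add(-2, Mul(-1, E)))) = Mul(2, -2) = -4)
Pow(Add(Add(Mul(-1, -19), Mul(-1, 53)), Function('A')(5, -7)), 2) = Pow(Add(Add(Mul(-1, -19), Mul(-1, 53)), -4), 2) = Pow(Add(Add(19, -53), -4), 2) = Pow(Add(-34, -4), 2) = Pow(-38, 2) = 1444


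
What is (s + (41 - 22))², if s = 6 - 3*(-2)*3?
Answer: 1849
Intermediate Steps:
s = 24 (s = 6 + 6*3 = 6 + 18 = 24)
(s + (41 - 22))² = (24 + (41 - 22))² = (24 + 19)² = 43² = 1849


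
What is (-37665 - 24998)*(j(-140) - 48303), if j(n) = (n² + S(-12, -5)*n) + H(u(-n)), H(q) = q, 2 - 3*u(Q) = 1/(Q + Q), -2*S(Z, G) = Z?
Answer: 1555017498943/840 ≈ 1.8512e+9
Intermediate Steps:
S(Z, G) = -Z/2
u(Q) = ⅔ - 1/(6*Q) (u(Q) = ⅔ - 1/(3*(Q + Q)) = ⅔ - 1/(2*Q)/3 = ⅔ - 1/(6*Q))
j(n) = n² + 6*n - (-1 - 4*n)/(6*n) (j(n) = (n² + (-½*(-12))*n) + (-1 + 4*(-n))/(6*((-n))) = (n² + 6*n) + (-1/n)*(-1 - 4*n)/6 = (n² + 6*n) - (-1 - 4*n)/(6*n) = n² + 6*n - (-1 - 4*n)/(6*n))
(-37665 - 24998)*(j(-140) - 48303) = (-37665 - 24998)*((⅔ + (-140)² + 6*(-140) + (⅙)/(-140)) - 48303) = -62663*((⅔ + 19600 - 840 + (⅙)*(-1/140)) - 48303) = -62663*((⅔ + 19600 - 840 - 1/840) - 48303) = -62663*(15758959/840 - 48303) = -62663*(-24815561/840) = 1555017498943/840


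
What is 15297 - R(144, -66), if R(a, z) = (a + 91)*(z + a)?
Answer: -3033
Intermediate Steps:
R(a, z) = (91 + a)*(a + z)
15297 - R(144, -66) = 15297 - (144**2 + 91*144 + 91*(-66) + 144*(-66)) = 15297 - (20736 + 13104 - 6006 - 9504) = 15297 - 1*18330 = 15297 - 18330 = -3033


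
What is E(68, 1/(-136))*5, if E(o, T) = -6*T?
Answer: 15/68 ≈ 0.22059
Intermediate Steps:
E(68, 1/(-136))*5 = -6/(-136)*5 = -6*(-1/136)*5 = (3/68)*5 = 15/68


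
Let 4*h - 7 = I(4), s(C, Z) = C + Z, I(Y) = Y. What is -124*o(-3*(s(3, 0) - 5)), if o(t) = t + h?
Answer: -1085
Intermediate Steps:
h = 11/4 (h = 7/4 + (¼)*4 = 7/4 + 1 = 11/4 ≈ 2.7500)
o(t) = 11/4 + t (o(t) = t + 11/4 = 11/4 + t)
-124*o(-3*(s(3, 0) - 5)) = -124*(11/4 - 3*((3 + 0) - 5)) = -124*(11/4 - 3*(3 - 5)) = -124*(11/4 - 3*(-2)) = -124*(11/4 + 6) = -124*35/4 = -1085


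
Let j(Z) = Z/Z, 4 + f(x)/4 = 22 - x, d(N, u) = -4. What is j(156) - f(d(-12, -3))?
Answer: -87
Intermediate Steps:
f(x) = 72 - 4*x (f(x) = -16 + 4*(22 - x) = -16 + (88 - 4*x) = 72 - 4*x)
j(Z) = 1
j(156) - f(d(-12, -3)) = 1 - (72 - 4*(-4)) = 1 - (72 + 16) = 1 - 1*88 = 1 - 88 = -87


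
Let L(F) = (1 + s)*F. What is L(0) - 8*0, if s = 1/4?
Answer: 0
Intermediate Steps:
s = ¼ ≈ 0.25000
L(F) = 5*F/4 (L(F) = (1 + ¼)*F = 5*F/4)
L(0) - 8*0 = (5/4)*0 - 8*0 = 0 + 0 = 0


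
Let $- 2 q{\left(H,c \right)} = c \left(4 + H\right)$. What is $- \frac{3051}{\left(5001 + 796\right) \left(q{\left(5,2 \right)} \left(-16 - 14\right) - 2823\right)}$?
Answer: $\frac{1017}{4933247} \approx 0.00020615$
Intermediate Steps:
$q{\left(H,c \right)} = - \frac{c \left(4 + H\right)}{2}$
$- \frac{3051}{\left(5001 + 796\right) \left(q{\left(5,2 \right)} \left(-16 - 14\right) - 2823\right)} = - \frac{3051}{\left(5001 + 796\right) \left(\left(- \frac{1}{2}\right) 2 \left(4 + 5\right) \left(-16 - 14\right) - 2823\right)} = - \frac{3051}{5797 \left(\left(- \frac{1}{2}\right) 2 \cdot 9 \left(-30\right) - 2823\right)} = - \frac{3051}{5797 \left(\left(-9\right) \left(-30\right) - 2823\right)} = - \frac{3051}{5797 \left(270 - 2823\right)} = - \frac{3051}{5797 \left(-2553\right)} = - \frac{3051}{-14799741} = \left(-3051\right) \left(- \frac{1}{14799741}\right) = \frac{1017}{4933247}$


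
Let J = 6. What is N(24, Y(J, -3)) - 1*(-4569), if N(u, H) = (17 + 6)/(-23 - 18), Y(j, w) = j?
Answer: 187306/41 ≈ 4568.4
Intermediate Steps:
N(u, H) = -23/41 (N(u, H) = 23/(-41) = 23*(-1/41) = -23/41)
N(24, Y(J, -3)) - 1*(-4569) = -23/41 - 1*(-4569) = -23/41 + 4569 = 187306/41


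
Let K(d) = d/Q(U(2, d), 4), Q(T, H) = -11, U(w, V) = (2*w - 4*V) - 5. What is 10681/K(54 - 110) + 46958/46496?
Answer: 341593199/162736 ≈ 2099.1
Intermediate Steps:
U(w, V) = -5 - 4*V + 2*w (U(w, V) = (-4*V + 2*w) - 5 = -5 - 4*V + 2*w)
K(d) = -d/11 (K(d) = d/(-11) = d*(-1/11) = -d/11)
10681/K(54 - 110) + 46958/46496 = 10681/((-(54 - 110)/11)) + 46958/46496 = 10681/((-1/11*(-56))) + 46958*(1/46496) = 10681/(56/11) + 23479/23248 = 10681*(11/56) + 23479/23248 = 117491/56 + 23479/23248 = 341593199/162736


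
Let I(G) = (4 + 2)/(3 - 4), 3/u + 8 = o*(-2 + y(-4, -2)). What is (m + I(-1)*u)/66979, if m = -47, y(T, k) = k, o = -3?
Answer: -103/133958 ≈ -0.00076890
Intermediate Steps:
u = ¾ (u = 3/(-8 - 3*(-2 - 2)) = 3/(-8 - 3*(-4)) = 3/(-8 + 12) = 3/4 = 3*(¼) = ¾ ≈ 0.75000)
I(G) = -6 (I(G) = 6/(-1) = 6*(-1) = -6)
(m + I(-1)*u)/66979 = (-47 - 6*¾)/66979 = (-47 - 9/2)*(1/66979) = -103/2*1/66979 = -103/133958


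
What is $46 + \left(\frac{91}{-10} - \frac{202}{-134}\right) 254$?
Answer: $- \frac{630639}{335} \approx -1882.5$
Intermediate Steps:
$46 + \left(\frac{91}{-10} - \frac{202}{-134}\right) 254 = 46 + \left(91 \left(- \frac{1}{10}\right) - - \frac{101}{67}\right) 254 = 46 + \left(- \frac{91}{10} + \frac{101}{67}\right) 254 = 46 - \frac{646049}{335} = - \frac{630639}{335}$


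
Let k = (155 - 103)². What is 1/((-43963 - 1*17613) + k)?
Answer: -1/58872 ≈ -1.6986e-5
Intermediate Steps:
k = 2704 (k = 52² = 2704)
1/((-43963 - 1*17613) + k) = 1/((-43963 - 1*17613) + 2704) = 1/((-43963 - 17613) + 2704) = 1/(-61576 + 2704) = 1/(-58872) = -1/58872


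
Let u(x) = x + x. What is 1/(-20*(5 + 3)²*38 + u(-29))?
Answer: -1/48698 ≈ -2.0535e-5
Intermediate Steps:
u(x) = 2*x
1/(-20*(5 + 3)²*38 + u(-29)) = 1/(-20*(5 + 3)²*38 + 2*(-29)) = 1/(-20*8²*38 - 58) = 1/(-20*64*38 - 58) = 1/(-1280*38 - 58) = 1/(-48640 - 58) = 1/(-48698) = -1/48698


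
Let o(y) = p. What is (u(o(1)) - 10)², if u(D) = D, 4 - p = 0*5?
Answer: 36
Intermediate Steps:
p = 4 (p = 4 - 0*5 = 4 - 1*0 = 4 + 0 = 4)
o(y) = 4
(u(o(1)) - 10)² = (4 - 10)² = (-6)² = 36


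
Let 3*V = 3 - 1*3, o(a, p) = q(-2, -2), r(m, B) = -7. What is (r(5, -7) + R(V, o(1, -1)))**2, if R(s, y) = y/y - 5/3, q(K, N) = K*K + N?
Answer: 529/9 ≈ 58.778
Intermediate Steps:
q(K, N) = N + K**2 (q(K, N) = K**2 + N = N + K**2)
o(a, p) = 2 (o(a, p) = -2 + (-2)**2 = -2 + 4 = 2)
V = 0 (V = (3 - 1*3)/3 = (3 - 3)/3 = (1/3)*0 = 0)
R(s, y) = -2/3 (R(s, y) = 1 - 5*1/3 = 1 - 5/3 = -2/3)
(r(5, -7) + R(V, o(1, -1)))**2 = (-7 - 2/3)**2 = (-23/3)**2 = 529/9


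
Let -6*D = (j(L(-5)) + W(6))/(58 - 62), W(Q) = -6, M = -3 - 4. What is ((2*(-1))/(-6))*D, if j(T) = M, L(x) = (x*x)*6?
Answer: -13/72 ≈ -0.18056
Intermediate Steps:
M = -7
L(x) = 6*x**2 (L(x) = x**2*6 = 6*x**2)
j(T) = -7
D = -13/24 (D = -(-7 - 6)/(6*(58 - 62)) = -(-13)/(6*(-4)) = -(-13)*(-1)/(6*4) = -1/6*13/4 = -13/24 ≈ -0.54167)
((2*(-1))/(-6))*D = ((2*(-1))/(-6))*(-13/24) = -2*(-1/6)*(-13/24) = (1/3)*(-13/24) = -13/72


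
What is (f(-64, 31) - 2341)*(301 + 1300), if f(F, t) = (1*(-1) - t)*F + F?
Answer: -571557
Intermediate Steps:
f(F, t) = F + F*(-1 - t) (f(F, t) = (-1 - t)*F + F = F*(-1 - t) + F = F + F*(-1 - t))
(f(-64, 31) - 2341)*(301 + 1300) = (-1*(-64)*31 - 2341)*(301 + 1300) = (1984 - 2341)*1601 = -357*1601 = -571557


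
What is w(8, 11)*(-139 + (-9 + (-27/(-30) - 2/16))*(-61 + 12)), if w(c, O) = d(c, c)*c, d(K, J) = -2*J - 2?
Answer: -190098/5 ≈ -38020.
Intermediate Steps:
d(K, J) = -2 - 2*J
w(c, O) = c*(-2 - 2*c) (w(c, O) = (-2 - 2*c)*c = c*(-2 - 2*c))
w(8, 11)*(-139 + (-9 + (-27/(-30) - 2/16))*(-61 + 12)) = (-2*8*(1 + 8))*(-139 + (-9 + (-27/(-30) - 2/16))*(-61 + 12)) = (-2*8*9)*(-139 + (-9 + (-27*(-1/30) - 2*1/16))*(-49)) = -144*(-139 + (-9 + (9/10 - 1/8))*(-49)) = -144*(-139 + (-9 + 31/40)*(-49)) = -144*(-139 - 329/40*(-49)) = -144*(-139 + 16121/40) = -144*10561/40 = -190098/5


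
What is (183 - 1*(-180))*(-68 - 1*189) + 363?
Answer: -92928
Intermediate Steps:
(183 - 1*(-180))*(-68 - 1*189) + 363 = (183 + 180)*(-68 - 189) + 363 = 363*(-257) + 363 = -93291 + 363 = -92928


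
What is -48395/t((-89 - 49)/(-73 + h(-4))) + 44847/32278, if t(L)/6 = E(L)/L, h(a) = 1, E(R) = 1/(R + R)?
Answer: -413164125793/6972048 ≈ -59260.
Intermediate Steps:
E(R) = 1/(2*R)
t(L) = 3/L² (t(L) = 6*((1/(2*L))/L) = 6*(1/(2*L²)) = 3/L²)
-48395/t((-89 - 49)/(-73 + h(-4))) + 44847/32278 = -48395*(-89 - 49)²/(3*(-73 + 1)²) + 44847/32278 = -48395/(3/(-138/(-72))²) + 44847*(1/32278) = -48395/(3/(-138*(-1/72))²) + 44847/32278 = -48395/(3/(23/12)²) + 44847/32278 = -48395/(3*(144/529)) + 44847/32278 = -48395/432/529 + 44847/32278 = -48395*529/432 + 44847/32278 = -25600955/432 + 44847/32278 = -413164125793/6972048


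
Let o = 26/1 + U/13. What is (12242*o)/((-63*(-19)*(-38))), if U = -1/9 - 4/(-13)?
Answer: -242201849/34592103 ≈ -7.0016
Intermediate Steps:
U = 23/117 (U = -1*⅑ - 4*(-1/13) = -⅑ + 4/13 = 23/117 ≈ 0.19658)
o = 39569/1521 (o = 26/1 + (23/117)/13 = 26*1 + (23/117)*(1/13) = 26 + 23/1521 = 39569/1521 ≈ 26.015)
(12242*o)/((-63*(-19)*(-38))) = (12242*(39569/1521))/((-63*(-19)*(-38))) = 484403698/(1521*((1197*(-38)))) = (484403698/1521)/(-45486) = (484403698/1521)*(-1/45486) = -242201849/34592103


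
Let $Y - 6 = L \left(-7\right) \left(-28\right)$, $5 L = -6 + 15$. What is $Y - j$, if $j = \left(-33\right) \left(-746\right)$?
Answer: $- \frac{121296}{5} \approx -24259.0$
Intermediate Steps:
$j = 24618$
$L = \frac{9}{5}$ ($L = \frac{-6 + 15}{5} = \frac{1}{5} \cdot 9 = \frac{9}{5} \approx 1.8$)
$Y = \frac{1794}{5}$ ($Y = 6 + \frac{9}{5} \left(-7\right) \left(-28\right) = 6 - - \frac{1764}{5} = 6 + \frac{1764}{5} = \frac{1794}{5} \approx 358.8$)
$Y - j = \frac{1794}{5} - 24618 = - \frac{121296}{5}$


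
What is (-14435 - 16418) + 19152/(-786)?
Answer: -4044935/131 ≈ -30877.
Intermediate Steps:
(-14435 - 16418) + 19152/(-786) = -30853 + 19152*(-1/786) = -30853 - 3192/131 = -4044935/131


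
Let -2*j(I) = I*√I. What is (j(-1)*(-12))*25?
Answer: -150*I ≈ -150.0*I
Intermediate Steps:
j(I) = -I^(3/2)/2 (j(I) = -I*√I/2 = -I^(3/2)/2)
(j(-1)*(-12))*25 = (-(-1)*I/2*(-12))*25 = ((I/2)*(-12))*25 = -6*I*25 = -150*I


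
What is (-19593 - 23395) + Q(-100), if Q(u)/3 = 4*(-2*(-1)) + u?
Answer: -43264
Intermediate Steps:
Q(u) = 24 + 3*u (Q(u) = 3*(4*(-2*(-1)) + u) = 3*(4*2 + u) = 3*(8 + u) = 24 + 3*u)
(-19593 - 23395) + Q(-100) = (-19593 - 23395) + (24 + 3*(-100)) = -42988 + (24 - 300) = -42988 - 276 = -43264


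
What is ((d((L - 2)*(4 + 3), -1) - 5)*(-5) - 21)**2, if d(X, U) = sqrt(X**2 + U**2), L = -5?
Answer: 60066 - 40*sqrt(2402) ≈ 58106.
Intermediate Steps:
d(X, U) = sqrt(U**2 + X**2)
((d((L - 2)*(4 + 3), -1) - 5)*(-5) - 21)**2 = ((sqrt((-1)**2 + ((-5 - 2)*(4 + 3))**2) - 5)*(-5) - 21)**2 = ((sqrt(1 + (-7*7)**2) - 5)*(-5) - 21)**2 = ((sqrt(1 + (-49)**2) - 5)*(-5) - 21)**2 = ((sqrt(1 + 2401) - 5)*(-5) - 21)**2 = ((sqrt(2402) - 5)*(-5) - 21)**2 = ((-5 + sqrt(2402))*(-5) - 21)**2 = ((25 - 5*sqrt(2402)) - 21)**2 = (4 - 5*sqrt(2402))**2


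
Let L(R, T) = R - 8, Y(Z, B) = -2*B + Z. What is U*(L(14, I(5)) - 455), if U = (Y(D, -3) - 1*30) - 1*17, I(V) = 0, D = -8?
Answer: 22001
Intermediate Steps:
Y(Z, B) = Z - 2*B
L(R, T) = -8 + R
U = -49 (U = ((-8 - 2*(-3)) - 1*30) - 1*17 = ((-8 + 6) - 30) - 17 = (-2 - 30) - 17 = -32 - 17 = -49)
U*(L(14, I(5)) - 455) = -49*((-8 + 14) - 455) = -49*(6 - 455) = -49*(-449) = 22001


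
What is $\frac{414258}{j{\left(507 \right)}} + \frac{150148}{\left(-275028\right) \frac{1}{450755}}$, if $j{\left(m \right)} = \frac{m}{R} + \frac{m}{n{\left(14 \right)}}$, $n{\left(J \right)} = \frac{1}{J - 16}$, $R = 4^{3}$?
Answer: $- \frac{2152434289757}{8732139} \approx -2.465 \cdot 10^{5}$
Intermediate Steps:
$R = 64$
$n{\left(J \right)} = \frac{1}{-16 + J}$
$j{\left(m \right)} = - \frac{127 m}{64}$ ($j{\left(m \right)} = \frac{m}{64} + \frac{m}{\frac{1}{-16 + 14}} = m \frac{1}{64} + \frac{m}{\frac{1}{-2}} = \frac{m}{64} + \frac{m}{- \frac{1}{2}} = \frac{m}{64} + m \left(-2\right) = \frac{m}{64} - 2 m = - \frac{127 m}{64}$)
$\frac{414258}{j{\left(507 \right)}} + \frac{150148}{\left(-275028\right) \frac{1}{450755}} = \frac{414258}{\left(- \frac{127}{64}\right) 507} + \frac{150148}{\left(-275028\right) \frac{1}{450755}} = \frac{414258}{- \frac{64389}{64}} + \frac{150148}{\left(-275028\right) \frac{1}{450755}} = 414258 \left(- \frac{64}{64389}\right) + \frac{150148}{- \frac{275028}{450755}} = - \frac{679808}{1651} + 150148 \left(- \frac{450755}{275028}\right) = - \frac{679808}{1651} - \frac{16919990435}{68757} = - \frac{2152434289757}{8732139}$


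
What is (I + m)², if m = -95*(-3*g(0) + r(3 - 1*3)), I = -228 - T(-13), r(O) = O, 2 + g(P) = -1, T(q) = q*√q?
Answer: 1170692 - 28158*I*√13 ≈ 1.1707e+6 - 1.0153e+5*I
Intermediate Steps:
T(q) = q^(3/2)
g(P) = -3 (g(P) = -2 - 1 = -3)
I = -228 + 13*I*√13 (I = -228 - (-13)^(3/2) = -228 - (-13)*I*√13 = -228 + 13*I*√13 ≈ -228.0 + 46.872*I)
m = -855 (m = -95*(-3*(-3) + (3 - 1*3)) = -95*(9 + (3 - 3)) = -95*(9 + 0) = -95*9 = -855)
(I + m)² = ((-228 + 13*I*√13) - 855)² = (-1083 + 13*I*√13)²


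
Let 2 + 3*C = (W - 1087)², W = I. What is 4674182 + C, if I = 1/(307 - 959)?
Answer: 6463330670201/1275312 ≈ 5.0680e+6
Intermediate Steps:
I = -1/652 (I = 1/(-652) = -1/652 ≈ -0.0015337)
W = -1/652 ≈ -0.0015337
C = 502290275417/1275312 (C = -⅔ + (-1/652 - 1087)²/3 = -⅔ + (-708725/652)²/3 = -⅔ + (⅓)*(502291125625/425104) = -⅔ + 502291125625/1275312 = 502290275417/1275312 ≈ 3.9386e+5)
4674182 + C = 4674182 + 502290275417/1275312 = 6463330670201/1275312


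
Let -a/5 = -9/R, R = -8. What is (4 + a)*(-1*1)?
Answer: 13/8 ≈ 1.6250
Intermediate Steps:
a = -45/8 (a = -(-45)/(-8) = -(-45)*(-1)/8 = -5*9/8 = -45/8 ≈ -5.6250)
(4 + a)*(-1*1) = (4 - 45/8)*(-1*1) = -13/8*(-1) = 13/8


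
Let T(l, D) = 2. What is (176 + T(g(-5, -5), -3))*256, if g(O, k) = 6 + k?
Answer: 45568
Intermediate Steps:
(176 + T(g(-5, -5), -3))*256 = (176 + 2)*256 = 178*256 = 45568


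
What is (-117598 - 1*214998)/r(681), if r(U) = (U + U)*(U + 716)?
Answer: -15118/86487 ≈ -0.17480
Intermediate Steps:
r(U) = 2*U*(716 + U) (r(U) = (2*U)*(716 + U) = 2*U*(716 + U))
(-117598 - 1*214998)/r(681) = (-117598 - 1*214998)/((2*681*(716 + 681))) = (-117598 - 214998)/((2*681*1397)) = -332596/1902714 = -332596*1/1902714 = -15118/86487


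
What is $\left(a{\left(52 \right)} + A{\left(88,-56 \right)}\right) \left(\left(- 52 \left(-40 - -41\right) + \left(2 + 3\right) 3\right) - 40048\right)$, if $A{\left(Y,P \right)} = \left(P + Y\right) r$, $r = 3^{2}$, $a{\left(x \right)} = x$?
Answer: $-13628900$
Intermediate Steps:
$r = 9$
$A{\left(Y,P \right)} = 9 P + 9 Y$ ($A{\left(Y,P \right)} = \left(P + Y\right) 9 = 9 P + 9 Y$)
$\left(a{\left(52 \right)} + A{\left(88,-56 \right)}\right) \left(\left(- 52 \left(-40 - -41\right) + \left(2 + 3\right) 3\right) - 40048\right) = \left(52 + \left(9 \left(-56\right) + 9 \cdot 88\right)\right) \left(\left(- 52 \left(-40 - -41\right) + \left(2 + 3\right) 3\right) - 40048\right) = \left(52 + \left(-504 + 792\right)\right) \left(\left(- 52 \left(-40 + 41\right) + 5 \cdot 3\right) - 40048\right) = \left(52 + 288\right) \left(\left(\left(-52\right) 1 + 15\right) - 40048\right) = 340 \left(\left(-52 + 15\right) - 40048\right) = 340 \left(-37 - 40048\right) = 340 \left(-40085\right) = -13628900$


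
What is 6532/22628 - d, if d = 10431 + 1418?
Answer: -67028160/5657 ≈ -11849.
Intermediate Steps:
d = 11849
6532/22628 - d = 6532/22628 - 1*11849 = 6532*(1/22628) - 11849 = 1633/5657 - 11849 = -67028160/5657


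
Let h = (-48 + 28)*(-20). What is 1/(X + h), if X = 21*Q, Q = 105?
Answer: 1/2605 ≈ 0.00038388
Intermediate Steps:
X = 2205 (X = 21*105 = 2205)
h = 400 (h = -20*(-20) = 400)
1/(X + h) = 1/(2205 + 400) = 1/2605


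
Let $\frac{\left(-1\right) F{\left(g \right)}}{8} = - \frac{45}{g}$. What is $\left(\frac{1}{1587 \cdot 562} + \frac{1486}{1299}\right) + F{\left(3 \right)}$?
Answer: $\frac{46784597501}{386190102} \approx 121.14$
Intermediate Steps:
$F{\left(g \right)} = \frac{360}{g}$ ($F{\left(g \right)} = - 8 \left(- \frac{45}{g}\right) = \frac{360}{g}$)
$\left(\frac{1}{1587 \cdot 562} + \frac{1486}{1299}\right) + F{\left(3 \right)} = \left(\frac{1}{1587 \cdot 562} + \frac{1486}{1299}\right) + \frac{360}{3} = \left(\frac{1}{1587} \cdot \frac{1}{562} + 1486 \cdot \frac{1}{1299}\right) + 360 \cdot \frac{1}{3} = \left(\frac{1}{891894} + \frac{1486}{1299}\right) + 120 = \frac{441785261}{386190102} + 120 = \frac{46784597501}{386190102}$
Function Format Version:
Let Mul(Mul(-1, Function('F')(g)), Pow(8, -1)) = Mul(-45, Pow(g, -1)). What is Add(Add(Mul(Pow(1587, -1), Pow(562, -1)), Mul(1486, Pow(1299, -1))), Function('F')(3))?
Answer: Rational(46784597501, 386190102) ≈ 121.14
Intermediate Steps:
Function('F')(g) = Mul(360, Pow(g, -1)) (Function('F')(g) = Mul(-8, Mul(-45, Pow(g, -1))) = Mul(360, Pow(g, -1)))
Add(Add(Mul(Pow(1587, -1), Pow(562, -1)), Mul(1486, Pow(1299, -1))), Function('F')(3)) = Add(Add(Mul(Pow(1587, -1), Pow(562, -1)), Mul(1486, Pow(1299, -1))), Mul(360, Pow(3, -1))) = Add(Add(Mul(Rational(1, 1587), Rational(1, 562)), Mul(1486, Rational(1, 1299))), Mul(360, Rational(1, 3))) = Add(Add(Rational(1, 891894), Rational(1486, 1299)), 120) = Add(Rational(441785261, 386190102), 120) = Rational(46784597501, 386190102)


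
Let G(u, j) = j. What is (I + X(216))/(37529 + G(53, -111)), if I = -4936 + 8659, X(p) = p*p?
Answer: 50379/37418 ≈ 1.3464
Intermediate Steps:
X(p) = p²
I = 3723
(I + X(216))/(37529 + G(53, -111)) = (3723 + 216²)/(37529 - 111) = (3723 + 46656)/37418 = 50379*(1/37418) = 50379/37418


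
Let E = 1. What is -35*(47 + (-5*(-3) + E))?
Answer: -2205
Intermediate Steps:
-35*(47 + (-5*(-3) + E)) = -35*(47 + (-5*(-3) + 1)) = -35*(47 + (15 + 1)) = -35*(47 + 16) = -35*63 = -2205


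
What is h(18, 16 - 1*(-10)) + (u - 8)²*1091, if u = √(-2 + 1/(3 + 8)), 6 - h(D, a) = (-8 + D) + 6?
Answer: 745043/11 - 17456*I*√231/11 ≈ 67731.0 - 24119.0*I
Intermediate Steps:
h(D, a) = 8 - D (h(D, a) = 6 - ((-8 + D) + 6) = 6 - (-2 + D) = 6 + (2 - D) = 8 - D)
u = I*√231/11 (u = √(-2 + 1/11) = √(-21/11) = I*√231/11 ≈ 1.3817*I)
h(18, 16 - 1*(-10)) + (u - 8)²*1091 = (8 - 1*18) + (I*√231/11 - 8)²*1091 = (8 - 18) + (-8 + I*√231/11)²*1091 = -10 + 1091*(-8 + I*√231/11)²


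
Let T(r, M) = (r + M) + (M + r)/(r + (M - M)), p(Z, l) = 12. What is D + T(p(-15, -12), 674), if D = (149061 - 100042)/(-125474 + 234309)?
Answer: 485589379/653010 ≈ 743.62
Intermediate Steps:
T(r, M) = M + r + (M + r)/r (T(r, M) = (M + r) + (M + r)/(r + 0) = (M + r) + (M + r)/r = M + r + (M + r)/r)
D = 49019/108835 ≈ 0.45040
D + T(p(-15, -12), 674) = 49019/108835 + (1 + 674 + 12 + 674/12) = 49019/108835 + (1 + 674 + 12 + 674*(1/12)) = 49019/108835 + (1 + 674 + 12 + 337/6) = 49019/108835 + 4459/6 = 485589379/653010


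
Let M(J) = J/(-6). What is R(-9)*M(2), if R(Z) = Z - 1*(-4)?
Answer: 5/3 ≈ 1.6667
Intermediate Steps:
R(Z) = 4 + Z (R(Z) = Z + 4 = 4 + Z)
M(J) = -J/6 (M(J) = J*(-1/6) = -J/6)
R(-9)*M(2) = (4 - 9)*(-1/6*2) = -5*(-1/3) = 5/3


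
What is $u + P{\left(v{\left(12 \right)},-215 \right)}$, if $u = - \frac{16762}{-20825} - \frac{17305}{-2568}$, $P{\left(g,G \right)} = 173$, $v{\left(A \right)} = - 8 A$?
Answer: $\frac{567954073}{3145800} \approx 180.54$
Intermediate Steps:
$u = \frac{23730673}{3145800}$ ($u = \left(-16762\right) \left(- \frac{1}{20825}\right) - - \frac{17305}{2568} = \frac{986}{1225} + \frac{17305}{2568} = \frac{23730673}{3145800} \approx 7.5436$)
$u + P{\left(v{\left(12 \right)},-215 \right)} = \frac{23730673}{3145800} + 173 = \frac{567954073}{3145800}$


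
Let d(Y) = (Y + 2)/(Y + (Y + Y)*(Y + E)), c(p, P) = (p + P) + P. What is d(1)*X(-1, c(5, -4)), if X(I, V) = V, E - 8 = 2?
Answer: -9/23 ≈ -0.39130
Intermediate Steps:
E = 10 (E = 8 + 2 = 10)
c(p, P) = p + 2*P (c(p, P) = (P + p) + P = p + 2*P)
d(Y) = (2 + Y)/(Y + 2*Y*(10 + Y)) (d(Y) = (Y + 2)/(Y + (Y + Y)*(Y + 10)) = (2 + Y)/(Y + (2*Y)*(10 + Y)) = (2 + Y)/(Y + 2*Y*(10 + Y)))
d(1)*X(-1, c(5, -4)) = ((2 + 1)/(1*(21 + 2*1)))*(5 + 2*(-4)) = (1*3/(21 + 2))*(5 - 8) = (1*3/23)*(-3) = (1*(1/23)*3)*(-3) = (3/23)*(-3) = -9/23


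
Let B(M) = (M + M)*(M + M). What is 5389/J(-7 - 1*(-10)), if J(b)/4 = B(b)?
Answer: 5389/144 ≈ 37.424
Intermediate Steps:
B(M) = 4*M² (B(M) = (2*M)*(2*M) = 4*M²)
J(b) = 16*b² (J(b) = 4*(4*b²) = 16*b²)
5389/J(-7 - 1*(-10)) = 5389/((16*(-7 - 1*(-10))²)) = 5389/((16*(-7 + 10)²)) = 5389/((16*3²)) = 5389/((16*9)) = 5389/144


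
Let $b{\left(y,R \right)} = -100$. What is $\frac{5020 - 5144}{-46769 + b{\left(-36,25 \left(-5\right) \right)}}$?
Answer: $\frac{124}{46869} \approx 0.0026457$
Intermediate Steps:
$\frac{5020 - 5144}{-46769 + b{\left(-36,25 \left(-5\right) \right)}} = \frac{5020 - 5144}{-46769 - 100} = - \frac{124}{-46869} = \left(-124\right) \left(- \frac{1}{46869}\right) = \frac{124}{46869}$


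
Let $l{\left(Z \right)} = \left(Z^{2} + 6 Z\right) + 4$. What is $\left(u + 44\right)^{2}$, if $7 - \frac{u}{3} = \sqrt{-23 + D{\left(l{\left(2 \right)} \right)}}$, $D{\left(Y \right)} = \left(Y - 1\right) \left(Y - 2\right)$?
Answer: $7096 - 390 \sqrt{319} \approx 130.38$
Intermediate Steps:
$l{\left(Z \right)} = 4 + Z^{2} + 6 Z$
$D{\left(Y \right)} = \left(-1 + Y\right) \left(-2 + Y\right)$
$u = 21 - 3 \sqrt{319}$ ($u = 21 - 3 \sqrt{-23 + \left(2 + \left(4 + 2^{2} + 6 \cdot 2\right)^{2} - 3 \left(4 + 2^{2} + 6 \cdot 2\right)\right)} = 21 - 3 \sqrt{-23 + \left(2 + \left(4 + 4 + 12\right)^{2} - 3 \left(4 + 4 + 12\right)\right)} = 21 - 3 \sqrt{-23 + \left(2 + 20^{2} - 60\right)} = 21 - 3 \sqrt{-23 + \left(2 + 400 - 60\right)} = 21 - 3 \sqrt{-23 + 342} = 21 - 3 \sqrt{319} \approx -32.582$)
$\left(u + 44\right)^{2} = \left(\left(21 - 3 \sqrt{319}\right) + 44\right)^{2} = \left(65 - 3 \sqrt{319}\right)^{2}$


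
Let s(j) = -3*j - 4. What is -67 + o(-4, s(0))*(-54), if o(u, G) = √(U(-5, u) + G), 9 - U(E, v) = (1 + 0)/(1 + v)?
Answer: -67 - 72*√3 ≈ -191.71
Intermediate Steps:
s(j) = -4 - 3*j
U(E, v) = 9 - 1/(1 + v) (U(E, v) = 9 - (1 + 0)/(1 + v) = 9 - 1/(1 + v))
o(u, G) = √(G + (8 + 9*u)/(1 + u)) (o(u, G) = √((8 + 9*u)/(1 + u) + G) = √(G + (8 + 9*u)/(1 + u)))
-67 + o(-4, s(0))*(-54) = -67 + √((8 + 9*(-4) + (-4 - 3*0)*(1 - 4))/(1 - 4))*(-54) = -67 + √((8 - 36 + (-4 + 0)*(-3))/(-3))*(-54) = -67 + √(-(8 - 36 - 4*(-3))/3)*(-54) = -67 + √(-(8 - 36 + 12)/3)*(-54) = -67 + √(-⅓*(-16))*(-54) = -67 + √(16/3)*(-54) = -67 + (4*√3/3)*(-54) = -67 - 72*√3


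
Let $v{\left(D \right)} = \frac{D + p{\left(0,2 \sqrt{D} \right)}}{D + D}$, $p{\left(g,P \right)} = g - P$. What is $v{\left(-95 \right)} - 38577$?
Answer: $- \frac{77153}{2} + \frac{i \sqrt{95}}{95} \approx -38577.0 + 0.1026 i$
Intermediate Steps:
$v{\left(D \right)} = \frac{D - 2 \sqrt{D}}{2 D}$ ($v{\left(D \right)} = \frac{D + \left(0 - 2 \sqrt{D}\right)}{D + D} = \frac{D + \left(0 - 2 \sqrt{D}\right)}{2 D} = \left(D - 2 \sqrt{D}\right) \frac{1}{2 D} = \frac{D - 2 \sqrt{D}}{2 D}$)
$v{\left(-95 \right)} - 38577 = \frac{\frac{1}{2} \left(-95\right) - \sqrt{-95}}{-95} - 38577 = - \frac{- \frac{95}{2} - i \sqrt{95}}{95} - 38577 = \left(\frac{1}{2} + \frac{i \sqrt{95}}{95}\right) - 38577 = - \frac{77153}{2} + \frac{i \sqrt{95}}{95}$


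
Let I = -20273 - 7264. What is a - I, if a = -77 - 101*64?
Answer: 20996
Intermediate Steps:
I = -27537
a = -6541 (a = -77 - 6464 = -6541)
a - I = -6541 - 1*(-27537) = -6541 + 27537 = 20996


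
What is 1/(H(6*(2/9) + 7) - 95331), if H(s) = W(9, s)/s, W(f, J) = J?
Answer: -1/95330 ≈ -1.0490e-5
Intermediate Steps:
H(s) = 1 (H(s) = s/s = 1)
1/(H(6*(2/9) + 7) - 95331) = 1/(1 - 95331) = 1/(-95330) = -1/95330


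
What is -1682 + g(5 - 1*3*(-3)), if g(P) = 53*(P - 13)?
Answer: -1629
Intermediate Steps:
g(P) = -689 + 53*P (g(P) = 53*(-13 + P) = -689 + 53*P)
-1682 + g(5 - 1*3*(-3)) = -1682 + (-689 + 53*(5 - 1*3*(-3))) = -1682 + (-689 + 53*(5 - 3*(-3))) = -1682 + (-689 + 53*(5 + 9)) = -1682 + (-689 + 53*14) = -1682 + (-689 + 742) = -1682 + 53 = -1629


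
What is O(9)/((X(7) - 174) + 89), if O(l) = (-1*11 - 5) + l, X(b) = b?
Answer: 7/78 ≈ 0.089744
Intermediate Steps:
O(l) = -16 + l (O(l) = (-11 - 5) + l = -16 + l)
O(9)/((X(7) - 174) + 89) = (-16 + 9)/((7 - 174) + 89) = -7/(-167 + 89) = -7/(-78) = -7*(-1/78) = 7/78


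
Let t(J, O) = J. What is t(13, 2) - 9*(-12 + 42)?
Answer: -257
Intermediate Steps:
t(13, 2) - 9*(-12 + 42) = 13 - 9*(-12 + 42) = 13 - 9*30 = 13 - 270 = -257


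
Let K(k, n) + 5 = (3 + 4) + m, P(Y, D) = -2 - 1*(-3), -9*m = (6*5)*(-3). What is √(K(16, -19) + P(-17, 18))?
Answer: √13 ≈ 3.6056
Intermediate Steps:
m = 10 (m = -6*5*(-3)/9 = -10*(-3)/3 = -⅑*(-90) = 10)
P(Y, D) = 1 (P(Y, D) = -2 + 3 = 1)
K(k, n) = 12 (K(k, n) = -5 + ((3 + 4) + 10) = -5 + (7 + 10) = -5 + 17 = 12)
√(K(16, -19) + P(-17, 18)) = √(12 + 1) = √13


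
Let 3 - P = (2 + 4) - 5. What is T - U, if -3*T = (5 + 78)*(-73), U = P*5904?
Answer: -29365/3 ≈ -9788.3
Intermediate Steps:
P = 2 (P = 3 - ((2 + 4) - 5) = 3 - (6 - 5) = 3 - 1*1 = 3 - 1 = 2)
U = 11808 (U = 2*5904 = 11808)
T = 6059/3 (T = -(5 + 78)*(-73)/3 = -83*(-73)/3 = -1/3*(-6059) = 6059/3 ≈ 2019.7)
T - U = 6059/3 - 1*11808 = 6059/3 - 11808 = -29365/3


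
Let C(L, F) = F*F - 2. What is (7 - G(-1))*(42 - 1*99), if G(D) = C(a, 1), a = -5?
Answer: -456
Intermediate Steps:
C(L, F) = -2 + F² (C(L, F) = F² - 2 = -2 + F²)
G(D) = -1 (G(D) = -2 + 1² = -2 + 1 = -1)
(7 - G(-1))*(42 - 1*99) = (7 - 1*(-1))*(42 - 1*99) = (7 + 1)*(42 - 99) = 8*(-57) = -456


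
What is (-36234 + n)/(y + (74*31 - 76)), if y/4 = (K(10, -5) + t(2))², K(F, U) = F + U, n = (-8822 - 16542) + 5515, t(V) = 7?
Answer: -56083/2794 ≈ -20.073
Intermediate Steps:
n = -19849 (n = -25364 + 5515 = -19849)
y = 576 (y = 4*((10 - 5) + 7)² = 4*(5 + 7)² = 4*12² = 4*144 = 576)
(-36234 + n)/(y + (74*31 - 76)) = (-36234 - 19849)/(576 + (74*31 - 76)) = -56083/(576 + (2294 - 76)) = -56083/(576 + 2218) = -56083/2794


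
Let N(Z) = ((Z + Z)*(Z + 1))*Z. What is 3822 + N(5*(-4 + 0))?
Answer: -11378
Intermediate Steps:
N(Z) = 2*Z²*(1 + Z) (N(Z) = ((2*Z)*(1 + Z))*Z = (2*Z*(1 + Z))*Z = 2*Z²*(1 + Z))
3822 + N(5*(-4 + 0)) = 3822 + 2*(5*(-4 + 0))²*(1 + 5*(-4 + 0)) = 3822 + 2*(5*(-4))²*(1 + 5*(-4)) = 3822 + 2*(-20)²*(1 - 20) = 3822 + 2*400*(-19) = 3822 - 15200 = -11378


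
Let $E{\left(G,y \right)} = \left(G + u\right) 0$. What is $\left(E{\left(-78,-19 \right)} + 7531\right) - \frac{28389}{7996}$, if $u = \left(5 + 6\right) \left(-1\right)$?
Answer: $\frac{60189487}{7996} \approx 7527.5$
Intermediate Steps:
$u = -11$ ($u = 11 \left(-1\right) = -11$)
$E{\left(G,y \right)} = 0$ ($E{\left(G,y \right)} = \left(G - 11\right) 0 = \left(-11 + G\right) 0 = 0$)
$\left(E{\left(-78,-19 \right)} + 7531\right) - \frac{28389}{7996} = \left(0 + 7531\right) - \frac{28389}{7996} = 7531 - \frac{28389}{7996} = \frac{60189487}{7996}$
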